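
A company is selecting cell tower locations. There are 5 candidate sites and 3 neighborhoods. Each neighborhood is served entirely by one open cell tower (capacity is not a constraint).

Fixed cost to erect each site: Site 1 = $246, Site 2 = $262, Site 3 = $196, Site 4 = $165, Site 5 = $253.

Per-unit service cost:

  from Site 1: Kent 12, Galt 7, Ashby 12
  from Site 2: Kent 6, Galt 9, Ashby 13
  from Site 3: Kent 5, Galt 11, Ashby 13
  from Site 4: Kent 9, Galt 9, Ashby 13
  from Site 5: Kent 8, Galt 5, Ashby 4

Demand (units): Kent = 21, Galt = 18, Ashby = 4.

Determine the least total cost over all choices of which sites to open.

For any fixed open set, each neighborhood goes to its cheapest open site; total = fixed + service.
{Site 5}: Kent→Site 5 8·21=168, Galt→Site 5 5·18=90, Ashby→Site 5 4·4=16. Service 274; fixed 253; total 527.
{Site 3}: service 355 + fixed 196 = 551
{Site 4}: service 403 + fixed 165 = 568
{Site 1, Site 2, Site 3, Site 4, Site 5}: service 211 + fixed 1122 = 1333
No other subset beats 527.

Minimum total cost: 527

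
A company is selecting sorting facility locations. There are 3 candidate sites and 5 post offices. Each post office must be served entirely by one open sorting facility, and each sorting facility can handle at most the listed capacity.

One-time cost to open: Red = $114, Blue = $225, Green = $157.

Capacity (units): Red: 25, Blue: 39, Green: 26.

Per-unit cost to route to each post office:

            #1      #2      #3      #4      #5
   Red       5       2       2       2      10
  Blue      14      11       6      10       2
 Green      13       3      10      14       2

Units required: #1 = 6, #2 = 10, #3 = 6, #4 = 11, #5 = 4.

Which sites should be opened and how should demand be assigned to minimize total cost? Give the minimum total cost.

Open {Red, Green}: #1→Red 5·6=30, #2→Green 3·10=30, #3→Red 2·6=12, #4→Red 2·11=22, #5→Green 2·4=8.
Loads: Red carries 23/25, Green carries 14/26. Service 102; fixed 271; total 373.
Next best feasible plan costs 421.

Minimum total cost: 373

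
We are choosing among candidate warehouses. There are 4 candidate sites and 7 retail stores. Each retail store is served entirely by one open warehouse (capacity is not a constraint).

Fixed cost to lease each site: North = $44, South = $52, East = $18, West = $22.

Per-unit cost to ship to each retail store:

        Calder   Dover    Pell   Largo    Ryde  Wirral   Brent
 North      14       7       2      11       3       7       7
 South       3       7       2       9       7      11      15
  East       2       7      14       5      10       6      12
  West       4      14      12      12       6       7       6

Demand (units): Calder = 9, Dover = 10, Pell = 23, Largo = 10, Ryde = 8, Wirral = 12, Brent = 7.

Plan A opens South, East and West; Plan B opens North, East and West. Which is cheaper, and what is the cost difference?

Plan B is cheaper by 32.

Plan A: {South, East, West}: Calder→East 2·9=18, Dover→South 7·10=70, Pell→South 2·23=46, Largo→East 5·10=50, Ryde→West 6·8=48, Wirral→East 6·12=72, Brent→West 6·7=42. Service 346; fixed 92; total 438.
Plan B: {North, East, West}: Calder→East 2·9=18, Dover→North 7·10=70, Pell→North 2·23=46, Largo→East 5·10=50, Ryde→North 3·8=24, Wirral→East 6·12=72, Brent→West 6·7=42. Service 322; fixed 84; total 406.
Difference: |438 − 406| = 32.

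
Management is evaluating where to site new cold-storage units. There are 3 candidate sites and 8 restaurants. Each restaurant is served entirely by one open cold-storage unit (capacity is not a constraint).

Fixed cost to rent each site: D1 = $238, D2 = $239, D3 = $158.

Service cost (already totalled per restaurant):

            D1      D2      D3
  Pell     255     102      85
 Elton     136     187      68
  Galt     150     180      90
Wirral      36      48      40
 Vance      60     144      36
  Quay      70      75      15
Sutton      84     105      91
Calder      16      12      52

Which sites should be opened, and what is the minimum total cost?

Open D3 only; minimum total cost 635.

For any fixed open set, each restaurant goes to its cheapest open site; total = fixed + service.
{D3}: Pell→D3 85, Elton→D3 68, Galt→D3 90, Wirral→D3 40, Vance→D3 36, Quay→D3 15, Sutton→D3 91, Calder→D3 52. Service 477; fixed 158; total 635.
{D1, D3}: service 430 + fixed 396 = 826
{D2, D3}: Pell→D3 85, Elton→D3 68, Galt→D3 90, Wirral→D3 40, Vance→D3 36, Quay→D3 15, Sutton→D3 91, Calder→D2 12. Service 437; fixed 397; total 834.
{D1, D2, D3}: Pell→D3 85, Elton→D3 68, Galt→D3 90, Wirral→D1 36, Vance→D3 36, Quay→D3 15, Sutton→D1 84, Calder→D2 12. Service 426; fixed 635; total 1061.
No other subset beats 635.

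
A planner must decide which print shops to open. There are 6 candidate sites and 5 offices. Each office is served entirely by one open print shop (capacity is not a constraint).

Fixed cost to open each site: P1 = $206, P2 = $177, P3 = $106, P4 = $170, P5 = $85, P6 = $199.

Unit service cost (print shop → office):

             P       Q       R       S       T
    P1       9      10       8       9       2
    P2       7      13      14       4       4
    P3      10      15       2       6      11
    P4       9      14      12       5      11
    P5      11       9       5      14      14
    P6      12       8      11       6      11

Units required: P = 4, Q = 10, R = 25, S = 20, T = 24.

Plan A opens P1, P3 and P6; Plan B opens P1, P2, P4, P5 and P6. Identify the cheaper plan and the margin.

Plan A is cheaper by 353.

Plan A: {P1, P3, P6}: P→P1 9·4=36, Q→P6 8·10=80, R→P3 2·25=50, S→P3 6·20=120, T→P1 2·24=48. Service 334; fixed 511; total 845.
Plan B: {P1, P2, P4, P5, P6}: P→P2 7·4=28, Q→P6 8·10=80, R→P5 5·25=125, S→P2 4·20=80, T→P1 2·24=48. Service 361; fixed 837; total 1198.
Difference: |845 − 1198| = 353.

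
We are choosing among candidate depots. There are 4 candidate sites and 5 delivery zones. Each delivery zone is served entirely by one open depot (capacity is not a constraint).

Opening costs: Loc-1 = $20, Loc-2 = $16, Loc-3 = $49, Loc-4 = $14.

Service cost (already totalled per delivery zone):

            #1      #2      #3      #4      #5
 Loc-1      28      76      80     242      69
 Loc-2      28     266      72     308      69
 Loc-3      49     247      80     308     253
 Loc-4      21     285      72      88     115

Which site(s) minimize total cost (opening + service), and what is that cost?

Open Loc-1 and Loc-4; minimum total cost 360.

For any fixed open set, each delivery zone goes to its cheapest open site; total = fixed + service.
{Loc-1, Loc-4}: #1→Loc-4 21, #2→Loc-1 76, #3→Loc-4 72, #4→Loc-4 88, #5→Loc-1 69. Service 326; fixed 34; total 360.
{Loc-1, Loc-2, Loc-4}: #1→Loc-4 21, #2→Loc-1 76, #3→Loc-2 72, #4→Loc-4 88, #5→Loc-1 69. Service 326; fixed 50; total 376.
{Loc-1, Loc-3, Loc-4}: service 326 + fixed 83 = 409
{Loc-1, Loc-2, Loc-3, Loc-4}: service 326 + fixed 99 = 425
(All 15 nonempty subsets were checked; Loc-1 and Loc-4 is lowest.)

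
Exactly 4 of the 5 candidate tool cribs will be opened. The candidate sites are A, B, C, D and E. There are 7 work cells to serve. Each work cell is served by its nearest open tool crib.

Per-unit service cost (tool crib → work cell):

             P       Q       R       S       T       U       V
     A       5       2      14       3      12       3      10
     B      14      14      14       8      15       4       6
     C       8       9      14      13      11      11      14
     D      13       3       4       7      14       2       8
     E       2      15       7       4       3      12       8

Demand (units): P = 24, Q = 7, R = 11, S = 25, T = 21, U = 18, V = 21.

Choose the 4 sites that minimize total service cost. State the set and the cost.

Choose A, B, D and E; total service cost 406.

With exactly 4 open, each work cell uses its cheapest among the chosen.
{A, B, D, E}: P→E 2·24=48, Q→A 2·7=14, R→D 4·11=44, S→A 3·25=75, T→E 3·21=63, U→D 2·18=36, V→B 6·21=126. Service cost 406.
{B, C, D, E}: service cost 438
{A, C, D, E}: service cost 448
Among all 5 size-4 choices, {A, B, D, E} is lowest.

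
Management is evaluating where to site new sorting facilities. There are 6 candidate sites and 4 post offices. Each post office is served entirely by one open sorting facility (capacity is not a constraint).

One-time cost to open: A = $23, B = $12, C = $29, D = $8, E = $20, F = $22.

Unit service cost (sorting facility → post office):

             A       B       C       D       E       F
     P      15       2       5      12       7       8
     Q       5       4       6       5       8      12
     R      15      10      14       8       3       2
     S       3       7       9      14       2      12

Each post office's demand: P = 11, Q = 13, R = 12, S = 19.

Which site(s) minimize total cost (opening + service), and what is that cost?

For any fixed open set, each post office goes to its cheapest open site; total = fixed + service.
{B, E}: P→B 2·11=22, Q→B 4·13=52, R→E 3·12=36, S→E 2·19=38. Service 148; fixed 32; total 180.
{B, D, E}: service 148 + fixed 40 = 188
{B, E, F}: service 136 + fixed 54 = 190
{A, B, C, D, E, F}: P→B 2·11=22, Q→B 4·13=52, R→F 2·12=24, S→E 2·19=38. Service 136; fixed 114; total 250.
No other subset beats 180.

Open B and E; minimum total cost 180.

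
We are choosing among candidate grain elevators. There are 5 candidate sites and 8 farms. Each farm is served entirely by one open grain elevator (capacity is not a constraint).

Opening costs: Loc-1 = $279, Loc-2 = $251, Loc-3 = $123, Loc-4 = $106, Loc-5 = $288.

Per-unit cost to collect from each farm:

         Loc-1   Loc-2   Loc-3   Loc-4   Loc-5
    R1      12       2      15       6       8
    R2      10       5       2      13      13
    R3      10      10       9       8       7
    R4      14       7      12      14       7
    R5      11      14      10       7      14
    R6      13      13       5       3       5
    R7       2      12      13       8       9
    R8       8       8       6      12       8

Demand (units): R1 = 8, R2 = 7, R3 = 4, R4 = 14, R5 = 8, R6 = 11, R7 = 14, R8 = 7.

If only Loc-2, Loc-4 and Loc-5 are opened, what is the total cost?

Total cost: 1079

Each farm is assigned to its cheapest site among the open ones.
{Loc-2, Loc-4, Loc-5}: R1→Loc-2 2·8=16, R2→Loc-2 5·7=35, R3→Loc-5 7·4=28, R4→Loc-2 7·14=98, R5→Loc-4 7·8=56, R6→Loc-4 3·11=33, R7→Loc-4 8·14=112, R8→Loc-2 8·7=56. Service 434; fixed 645; total 1079.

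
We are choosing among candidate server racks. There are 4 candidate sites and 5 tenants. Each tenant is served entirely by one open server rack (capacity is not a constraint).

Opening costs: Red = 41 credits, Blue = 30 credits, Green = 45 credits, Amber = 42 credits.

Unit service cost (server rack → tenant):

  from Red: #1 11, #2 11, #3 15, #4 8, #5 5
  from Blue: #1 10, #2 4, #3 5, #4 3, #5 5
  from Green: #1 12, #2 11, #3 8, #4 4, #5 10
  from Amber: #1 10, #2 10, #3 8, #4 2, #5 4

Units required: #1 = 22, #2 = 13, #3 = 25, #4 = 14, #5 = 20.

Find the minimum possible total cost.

Minimum total cost: 569

For any fixed open set, each tenant goes to its cheapest open site; total = fixed + service.
{Blue}: #1→Blue 10·22=220, #2→Blue 4·13=52, #3→Blue 5·25=125, #4→Blue 3·14=42, #5→Blue 5·20=100. Service 539; fixed 30; total 569.
{Blue, Amber}: service 505 + fixed 72 = 577
{Red, Blue}: service 539 + fixed 71 = 610
{Red, Blue, Green, Amber}: #1→Blue 10·22=220, #2→Blue 4·13=52, #3→Blue 5·25=125, #4→Amber 2·14=28, #5→Amber 4·20=80. Service 505; fixed 158; total 663.
No other subset beats 569.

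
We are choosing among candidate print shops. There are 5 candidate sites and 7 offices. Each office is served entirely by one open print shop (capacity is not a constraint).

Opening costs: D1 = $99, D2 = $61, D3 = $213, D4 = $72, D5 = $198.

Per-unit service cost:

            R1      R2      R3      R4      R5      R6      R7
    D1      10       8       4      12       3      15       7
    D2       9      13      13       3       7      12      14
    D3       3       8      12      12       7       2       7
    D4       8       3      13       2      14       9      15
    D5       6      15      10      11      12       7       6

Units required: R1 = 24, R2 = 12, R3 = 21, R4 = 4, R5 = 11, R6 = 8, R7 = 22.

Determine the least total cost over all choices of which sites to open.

For any fixed open set, each office goes to its cheapest open site; total = fixed + service.
{D1, D4}: R1→D4 8·24=192, R2→D4 3·12=36, R3→D1 4·21=84, R4→D4 2·4=8, R5→D1 3·11=33, R6→D4 9·8=72, R7→D1 7·22=154. Service 579; fixed 171; total 750.
{D1, D3, D4}: service 403 + fixed 384 = 787
{D1, D2, D4}: R1→D4 8·24=192, R2→D4 3·12=36, R3→D1 4·21=84, R4→D4 2·4=8, R5→D1 3·11=33, R6→D4 9·8=72, R7→D1 7·22=154. Service 579; fixed 232; total 811.
{D1, D2, D3, D4, D5}: service 381 + fixed 643 = 1024
No other subset beats 750.

Minimum total cost: 750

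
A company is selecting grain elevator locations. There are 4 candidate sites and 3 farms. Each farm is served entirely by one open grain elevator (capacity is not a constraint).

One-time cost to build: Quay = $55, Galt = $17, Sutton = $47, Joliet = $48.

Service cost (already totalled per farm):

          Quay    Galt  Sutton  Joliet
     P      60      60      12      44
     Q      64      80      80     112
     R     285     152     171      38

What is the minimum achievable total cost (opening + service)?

Minimum total cost: 225

For any fixed open set, each farm goes to its cheapest open site; total = fixed + service.
{Sutton, Joliet}: P→Sutton 12, Q→Sutton 80, R→Joliet 38. Service 130; fixed 95; total 225.
{Galt, Joliet}: P→Joliet 44, Q→Galt 80, R→Joliet 38. Service 162; fixed 65; total 227.
{Galt, Sutton, Joliet}: service 130 + fixed 112 = 242
{Quay, Galt, Sutton, Joliet}: service 114 + fixed 167 = 281
No other subset beats 225.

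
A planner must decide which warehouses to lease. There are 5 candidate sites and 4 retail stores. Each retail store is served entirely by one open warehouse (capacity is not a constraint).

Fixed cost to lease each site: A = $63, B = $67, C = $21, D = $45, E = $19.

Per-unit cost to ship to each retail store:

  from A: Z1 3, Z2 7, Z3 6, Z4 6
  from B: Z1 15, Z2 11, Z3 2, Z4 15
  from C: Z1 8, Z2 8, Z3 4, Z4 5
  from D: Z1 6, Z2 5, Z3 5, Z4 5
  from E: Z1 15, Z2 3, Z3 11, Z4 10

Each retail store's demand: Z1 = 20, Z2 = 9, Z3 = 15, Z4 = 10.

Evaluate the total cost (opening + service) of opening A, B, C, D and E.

Each retail store is assigned to its cheapest site among the open ones.
{A, B, C, D, E}: Z1→A 3·20=60, Z2→E 3·9=27, Z3→B 2·15=30, Z4→C 5·10=50. Service 167; fixed 215; total 382.

Total cost: 382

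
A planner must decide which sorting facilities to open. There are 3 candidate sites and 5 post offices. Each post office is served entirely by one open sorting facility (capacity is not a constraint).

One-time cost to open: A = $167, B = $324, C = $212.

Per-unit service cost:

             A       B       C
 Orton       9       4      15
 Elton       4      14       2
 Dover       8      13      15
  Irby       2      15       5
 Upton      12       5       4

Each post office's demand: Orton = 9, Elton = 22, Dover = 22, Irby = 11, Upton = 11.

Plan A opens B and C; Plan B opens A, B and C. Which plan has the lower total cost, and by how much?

Plan A: {B, C}: Orton→B 4·9=36, Elton→C 2·22=44, Dover→B 13·22=286, Irby→C 5·11=55, Upton→C 4·11=44. Service 465; fixed 536; total 1001.
Plan B: {A, B, C}: Orton→B 4·9=36, Elton→C 2·22=44, Dover→A 8·22=176, Irby→A 2·11=22, Upton→C 4·11=44. Service 322; fixed 703; total 1025.
Difference: |1001 − 1025| = 24.

Plan A is cheaper by 24.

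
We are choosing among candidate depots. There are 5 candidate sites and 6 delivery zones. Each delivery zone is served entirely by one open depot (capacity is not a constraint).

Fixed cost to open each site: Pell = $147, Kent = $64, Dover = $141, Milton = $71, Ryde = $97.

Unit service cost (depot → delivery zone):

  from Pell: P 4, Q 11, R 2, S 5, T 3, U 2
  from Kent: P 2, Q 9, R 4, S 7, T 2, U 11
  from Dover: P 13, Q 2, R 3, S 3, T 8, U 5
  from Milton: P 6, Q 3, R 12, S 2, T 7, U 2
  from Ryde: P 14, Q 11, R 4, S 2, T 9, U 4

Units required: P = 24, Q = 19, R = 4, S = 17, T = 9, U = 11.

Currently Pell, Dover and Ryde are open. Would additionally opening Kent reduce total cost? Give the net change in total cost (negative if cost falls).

No — net change +7 (cost rises by 7).

Current service cost with {Pell, Dover, Ryde}: 225.
Adding Kent: each delivery zone re-picks its cheapest; new service cost 168, saving 57.
Extra fixed cost: 64. Net change = 64 − 57 = 7.
(Totals: 610 → 617.)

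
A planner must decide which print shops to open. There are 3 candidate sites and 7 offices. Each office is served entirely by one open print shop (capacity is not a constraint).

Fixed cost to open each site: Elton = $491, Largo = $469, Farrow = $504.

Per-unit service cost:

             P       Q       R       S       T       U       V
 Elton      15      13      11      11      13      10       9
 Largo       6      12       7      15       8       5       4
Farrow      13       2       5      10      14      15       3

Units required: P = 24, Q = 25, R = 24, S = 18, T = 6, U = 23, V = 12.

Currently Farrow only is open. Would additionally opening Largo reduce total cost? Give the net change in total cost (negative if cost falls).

No — net change +35 (cost rises by 35).

Current service cost with {Farrow}: 1127.
Adding Largo: each office re-picks its cheapest; new service cost 693, saving 434.
Extra fixed cost: 469. Net change = 469 − 434 = 35.
(Totals: 1631 → 1666.)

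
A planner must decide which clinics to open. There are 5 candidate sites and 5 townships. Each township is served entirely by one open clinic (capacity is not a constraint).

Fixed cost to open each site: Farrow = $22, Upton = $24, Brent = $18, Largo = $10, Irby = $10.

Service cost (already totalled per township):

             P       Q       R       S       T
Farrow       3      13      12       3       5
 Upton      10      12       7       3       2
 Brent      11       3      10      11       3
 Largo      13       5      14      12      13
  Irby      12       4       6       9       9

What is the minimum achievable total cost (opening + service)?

Minimum total cost: 50

For any fixed open set, each township goes to its cheapest open site; total = fixed + service.
{Irby}: P→Irby 12, Q→Irby 4, R→Irby 6, S→Irby 9, T→Irby 9. Service 40; fixed 10; total 50.
{Farrow, Irby}: service 21 + fixed 32 = 53
{Brent}: service 38 + fixed 18 = 56
{Farrow, Upton, Brent, Largo, Irby}: service 17 + fixed 84 = 101
No other subset beats 50.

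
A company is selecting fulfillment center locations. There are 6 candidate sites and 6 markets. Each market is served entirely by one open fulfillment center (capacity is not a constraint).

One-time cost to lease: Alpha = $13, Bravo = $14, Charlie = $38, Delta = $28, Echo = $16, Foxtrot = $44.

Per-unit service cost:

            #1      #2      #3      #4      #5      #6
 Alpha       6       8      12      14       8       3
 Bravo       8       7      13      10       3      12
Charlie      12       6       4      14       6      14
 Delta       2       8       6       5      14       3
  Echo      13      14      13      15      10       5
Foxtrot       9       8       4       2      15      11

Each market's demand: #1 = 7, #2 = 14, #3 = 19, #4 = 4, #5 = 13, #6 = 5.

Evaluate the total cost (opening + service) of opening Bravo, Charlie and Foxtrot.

Total cost: 414

Each market is assigned to its cheapest site among the open ones.
{Bravo, Charlie, Foxtrot}: #1→Bravo 8·7=56, #2→Charlie 6·14=84, #3→Charlie 4·19=76, #4→Foxtrot 2·4=8, #5→Bravo 3·13=39, #6→Foxtrot 11·5=55. Service 318; fixed 96; total 414.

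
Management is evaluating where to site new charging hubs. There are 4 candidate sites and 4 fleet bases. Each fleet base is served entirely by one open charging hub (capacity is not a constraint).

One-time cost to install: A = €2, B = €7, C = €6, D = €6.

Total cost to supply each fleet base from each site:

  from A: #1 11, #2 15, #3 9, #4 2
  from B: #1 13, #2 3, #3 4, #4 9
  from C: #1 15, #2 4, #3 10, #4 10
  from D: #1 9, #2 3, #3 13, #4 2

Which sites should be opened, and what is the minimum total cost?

Open A and B; minimum total cost 29.

For any fixed open set, each fleet base goes to its cheapest open site; total = fixed + service.
{A, B}: #1→A 11, #2→B 3, #3→B 4, #4→A 2. Service 20; fixed 9; total 29.
{A, D}: service 23 + fixed 8 = 31
{B, D}: service 18 + fixed 13 = 31
{A, B, C, D}: service 18 + fixed 21 = 39
(All 15 nonempty subsets were checked; A and B is lowest.)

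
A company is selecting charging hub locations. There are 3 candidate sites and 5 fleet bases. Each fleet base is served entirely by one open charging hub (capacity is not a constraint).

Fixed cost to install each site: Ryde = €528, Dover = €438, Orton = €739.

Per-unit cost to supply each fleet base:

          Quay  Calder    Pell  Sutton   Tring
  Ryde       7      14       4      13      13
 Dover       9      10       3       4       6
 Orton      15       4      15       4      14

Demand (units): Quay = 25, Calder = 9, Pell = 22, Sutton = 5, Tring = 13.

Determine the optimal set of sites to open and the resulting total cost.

Open Dover only; minimum total cost 917.

For any fixed open set, each fleet base goes to its cheapest open site; total = fixed + service.
{Dover}: Quay→Dover 9·25=225, Calder→Dover 10·9=90, Pell→Dover 3·22=66, Sutton→Dover 4·5=20, Tring→Dover 6·13=78. Service 479; fixed 438; total 917.
{Ryde}: Quay→Ryde 7·25=175, Calder→Ryde 14·9=126, Pell→Ryde 4·22=88, Sutton→Ryde 13·5=65, Tring→Ryde 13·13=169. Service 623; fixed 528; total 1151.
{Ryde, Dover}: Quay→Ryde 7·25=175, Calder→Dover 10·9=90, Pell→Dover 3·22=66, Sutton→Dover 4·5=20, Tring→Dover 6·13=78. Service 429; fixed 966; total 1395.
{Ryde, Dover, Orton}: service 375 + fixed 1705 = 2080
No other subset beats 917.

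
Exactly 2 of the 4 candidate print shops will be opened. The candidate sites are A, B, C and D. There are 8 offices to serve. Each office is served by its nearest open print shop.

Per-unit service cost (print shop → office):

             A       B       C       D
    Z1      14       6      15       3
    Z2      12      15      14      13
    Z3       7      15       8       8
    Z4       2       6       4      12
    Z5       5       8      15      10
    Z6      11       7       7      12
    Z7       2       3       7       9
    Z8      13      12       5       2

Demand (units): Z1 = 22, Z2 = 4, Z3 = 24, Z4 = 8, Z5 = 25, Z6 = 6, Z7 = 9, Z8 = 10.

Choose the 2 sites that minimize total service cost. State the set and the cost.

With exactly 2 open, each office uses its cheapest among the chosen.
{A, D}: Z1→D 3·22=66, Z2→A 12·4=48, Z3→A 7·24=168, Z4→A 2·8=16, Z5→A 5·25=125, Z6→A 11·6=66, Z7→A 2·9=18, Z8→D 2·10=20. Service cost 527.
{B, D}: service cost 647
{A, B}: service cost 669
Among all 6 size-2 choices, {A, D} is lowest.

Choose A and D; total service cost 527.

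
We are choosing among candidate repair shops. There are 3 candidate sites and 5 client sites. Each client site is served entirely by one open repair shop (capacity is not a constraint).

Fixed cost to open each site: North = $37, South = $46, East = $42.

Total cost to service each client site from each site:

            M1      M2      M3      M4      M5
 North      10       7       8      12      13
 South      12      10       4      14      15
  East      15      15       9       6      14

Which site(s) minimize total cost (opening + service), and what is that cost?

For any fixed open set, each client site goes to its cheapest open site; total = fixed + service.
{North}: M1→North 10, M2→North 7, M3→North 8, M4→North 12, M5→North 13. Service 50; fixed 37; total 87.
{South}: service 55 + fixed 46 = 101
{East}: service 59 + fixed 42 = 101
{North, South, East}: service 40 + fixed 125 = 165
No other subset beats 87.

Open North only; minimum total cost 87.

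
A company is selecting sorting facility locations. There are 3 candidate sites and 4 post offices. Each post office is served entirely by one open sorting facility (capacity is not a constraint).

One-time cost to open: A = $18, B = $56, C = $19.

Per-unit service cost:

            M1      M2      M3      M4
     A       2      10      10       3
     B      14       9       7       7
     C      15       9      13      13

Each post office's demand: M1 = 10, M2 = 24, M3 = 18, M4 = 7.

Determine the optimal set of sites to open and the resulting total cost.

Open A and B; minimum total cost 457.

For any fixed open set, each post office goes to its cheapest open site; total = fixed + service.
{A, B}: M1→A 2·10=20, M2→B 9·24=216, M3→B 7·18=126, M4→A 3·7=21. Service 383; fixed 74; total 457.
{A, C}: M1→A 2·10=20, M2→C 9·24=216, M3→A 10·18=180, M4→A 3·7=21. Service 437; fixed 37; total 474.
{A, B, C}: service 383 + fixed 93 = 476
{A}: M1→A 2·10=20, M2→A 10·24=240, M3→A 10·18=180, M4→A 3·7=21. Service 461; fixed 18; total 479.
No other subset beats 457.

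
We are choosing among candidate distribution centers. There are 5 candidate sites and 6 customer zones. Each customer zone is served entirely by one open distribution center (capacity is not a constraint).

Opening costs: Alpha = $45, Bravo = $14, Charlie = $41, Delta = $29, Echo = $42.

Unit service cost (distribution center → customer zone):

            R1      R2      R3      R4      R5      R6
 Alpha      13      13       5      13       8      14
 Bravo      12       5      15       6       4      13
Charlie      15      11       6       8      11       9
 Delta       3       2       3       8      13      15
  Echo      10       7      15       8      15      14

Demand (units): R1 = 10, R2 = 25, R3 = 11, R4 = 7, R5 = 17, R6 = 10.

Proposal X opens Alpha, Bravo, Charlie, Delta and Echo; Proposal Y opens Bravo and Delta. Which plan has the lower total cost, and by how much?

Proposal X: {Alpha, Bravo, Charlie, Delta, Echo}: R1→Delta 3·10=30, R2→Delta 2·25=50, R3→Delta 3·11=33, R4→Bravo 6·7=42, R5→Bravo 4·17=68, R6→Charlie 9·10=90. Service 313; fixed 171; total 484.
Proposal Y: {Bravo, Delta}: R1→Delta 3·10=30, R2→Delta 2·25=50, R3→Delta 3·11=33, R4→Bravo 6·7=42, R5→Bravo 4·17=68, R6→Bravo 13·10=130. Service 353; fixed 43; total 396.
Difference: |484 − 396| = 88.

Proposal Y is cheaper by 88.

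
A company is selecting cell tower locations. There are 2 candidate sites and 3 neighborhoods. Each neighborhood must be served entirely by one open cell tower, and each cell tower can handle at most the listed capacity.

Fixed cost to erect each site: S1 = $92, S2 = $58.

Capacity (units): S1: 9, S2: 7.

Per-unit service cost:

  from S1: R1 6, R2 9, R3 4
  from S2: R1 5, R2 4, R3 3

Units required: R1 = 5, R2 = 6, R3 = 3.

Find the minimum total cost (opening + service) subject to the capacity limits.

Open {S1, S2}: R1→S1 6·5=30, R2→S2 4·6=24, R3→S1 4·3=12.
Loads: S1 carries 8/9, S2 carries 6/7. Service 66; fixed 150; total 216.
Next best feasible plan costs 241.

Minimum total cost: 216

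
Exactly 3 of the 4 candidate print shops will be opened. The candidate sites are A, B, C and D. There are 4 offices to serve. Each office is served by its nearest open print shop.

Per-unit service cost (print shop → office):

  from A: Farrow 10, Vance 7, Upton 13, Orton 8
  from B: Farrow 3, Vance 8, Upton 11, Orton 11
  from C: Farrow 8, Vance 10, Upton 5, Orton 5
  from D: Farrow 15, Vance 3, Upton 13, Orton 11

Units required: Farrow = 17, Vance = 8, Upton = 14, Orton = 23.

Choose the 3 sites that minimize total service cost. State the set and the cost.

Choose B, C and D; total service cost 260.

With exactly 3 open, each office uses its cheapest among the chosen.
{B, C, D}: Farrow→B 3·17=51, Vance→D 3·8=24, Upton→C 5·14=70, Orton→C 5·23=115. Service cost 260.
{A, B, C}: service cost 292
{A, C, D}: service cost 345
Among all 4 size-3 choices, {B, C, D} is lowest.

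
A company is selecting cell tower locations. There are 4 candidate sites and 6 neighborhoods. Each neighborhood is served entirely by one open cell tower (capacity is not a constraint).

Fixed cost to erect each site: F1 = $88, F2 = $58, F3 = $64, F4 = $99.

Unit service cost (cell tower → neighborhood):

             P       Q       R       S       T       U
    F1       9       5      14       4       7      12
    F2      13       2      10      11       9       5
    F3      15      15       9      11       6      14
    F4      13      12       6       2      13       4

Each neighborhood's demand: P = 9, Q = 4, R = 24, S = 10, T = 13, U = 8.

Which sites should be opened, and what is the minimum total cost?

For any fixed open set, each neighborhood goes to its cheapest open site; total = fixed + service.
{F1, F4}: P→F1 9·9=81, Q→F1 5·4=20, R→F4 6·24=144, S→F4 2·10=20, T→F1 7·13=91, U→F4 4·8=32. Service 388; fixed 187; total 575.
{F2, F4}: P→F2 13·9=117, Q→F2 2·4=8, R→F4 6·24=144, S→F4 2·10=20, T→F2 9·13=117, U→F4 4·8=32. Service 438; fixed 157; total 595.
{F3, F4}: service 439 + fixed 163 = 602
{F1, F2, F3, F4}: service 363 + fixed 309 = 672
No other subset beats 575.

Open F1 and F4; minimum total cost 575.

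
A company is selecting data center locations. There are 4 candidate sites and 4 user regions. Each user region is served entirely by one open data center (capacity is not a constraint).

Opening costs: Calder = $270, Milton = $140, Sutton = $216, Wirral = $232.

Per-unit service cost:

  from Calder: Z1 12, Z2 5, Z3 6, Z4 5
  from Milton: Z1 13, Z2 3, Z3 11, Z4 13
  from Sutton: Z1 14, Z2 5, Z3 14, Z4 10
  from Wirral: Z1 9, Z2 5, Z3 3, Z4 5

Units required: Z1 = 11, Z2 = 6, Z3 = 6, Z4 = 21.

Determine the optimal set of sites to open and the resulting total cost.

Open Wirral only; minimum total cost 484.

For any fixed open set, each user region goes to its cheapest open site; total = fixed + service.
{Wirral}: Z1→Wirral 9·11=99, Z2→Wirral 5·6=30, Z3→Wirral 3·6=18, Z4→Wirral 5·21=105. Service 252; fixed 232; total 484.
{Calder}: Z1→Calder 12·11=132, Z2→Calder 5·6=30, Z3→Calder 6·6=36, Z4→Calder 5·21=105. Service 303; fixed 270; total 573.
{Milton, Wirral}: Z1→Wirral 9·11=99, Z2→Milton 3·6=18, Z3→Wirral 3·6=18, Z4→Wirral 5·21=105. Service 240; fixed 372; total 612.
{Calder, Milton, Sutton, Wirral}: service 240 + fixed 858 = 1098
No other subset beats 484.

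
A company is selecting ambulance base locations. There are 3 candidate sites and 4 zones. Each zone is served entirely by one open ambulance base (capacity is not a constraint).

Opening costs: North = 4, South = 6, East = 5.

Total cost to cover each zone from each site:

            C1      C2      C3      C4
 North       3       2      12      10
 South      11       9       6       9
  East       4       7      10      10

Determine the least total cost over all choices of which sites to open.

For any fixed open set, each zone goes to its cheapest open site; total = fixed + service.
{North, South}: C1→North 3, C2→North 2, C3→South 6, C4→South 9. Service 20; fixed 10; total 30.
{North}: C1→North 3, C2→North 2, C3→North 12, C4→North 10. Service 27; fixed 4; total 31.
{North, East}: service 25 + fixed 9 = 34
{North, South, East}: C1→North 3, C2→North 2, C3→South 6, C4→South 9. Service 20; fixed 15; total 35.
(All 7 nonempty subsets were checked; North and South is lowest.)

Minimum total cost: 30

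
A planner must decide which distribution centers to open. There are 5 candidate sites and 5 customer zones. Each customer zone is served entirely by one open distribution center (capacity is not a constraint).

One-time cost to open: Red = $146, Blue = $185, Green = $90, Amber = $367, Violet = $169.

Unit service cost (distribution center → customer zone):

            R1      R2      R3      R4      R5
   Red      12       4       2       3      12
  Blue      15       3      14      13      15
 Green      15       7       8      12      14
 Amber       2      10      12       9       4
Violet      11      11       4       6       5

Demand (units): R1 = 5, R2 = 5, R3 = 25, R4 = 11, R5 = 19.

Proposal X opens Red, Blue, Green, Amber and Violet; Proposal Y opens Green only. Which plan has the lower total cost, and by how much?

Proposal X: {Red, Blue, Green, Amber, Violet}: R1→Amber 2·5=10, R2→Blue 3·5=15, R3→Red 2·25=50, R4→Red 3·11=33, R5→Amber 4·19=76. Service 184; fixed 957; total 1141.
Proposal Y: {Green}: R1→Green 15·5=75, R2→Green 7·5=35, R3→Green 8·25=200, R4→Green 12·11=132, R5→Green 14·19=266. Service 708; fixed 90; total 798.
Difference: |1141 − 798| = 343.

Proposal Y is cheaper by 343.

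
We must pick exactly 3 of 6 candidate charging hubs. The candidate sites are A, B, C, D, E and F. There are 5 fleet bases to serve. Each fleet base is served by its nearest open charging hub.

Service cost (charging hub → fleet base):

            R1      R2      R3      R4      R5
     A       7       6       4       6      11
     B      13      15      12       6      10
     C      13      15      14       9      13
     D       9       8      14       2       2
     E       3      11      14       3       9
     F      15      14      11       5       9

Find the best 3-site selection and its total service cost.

Choose A, D and E; total service cost 17.

With exactly 3 open, each fleet base uses its cheapest among the chosen.
{A, D, E}: R1→E 3, R2→A 6, R3→A 4, R4→D 2, R5→D 2. Service cost 17.
{A, B, D}: service cost 21
{A, C, D}: service cost 21
Among all 20 size-3 choices, {A, D, E} is lowest.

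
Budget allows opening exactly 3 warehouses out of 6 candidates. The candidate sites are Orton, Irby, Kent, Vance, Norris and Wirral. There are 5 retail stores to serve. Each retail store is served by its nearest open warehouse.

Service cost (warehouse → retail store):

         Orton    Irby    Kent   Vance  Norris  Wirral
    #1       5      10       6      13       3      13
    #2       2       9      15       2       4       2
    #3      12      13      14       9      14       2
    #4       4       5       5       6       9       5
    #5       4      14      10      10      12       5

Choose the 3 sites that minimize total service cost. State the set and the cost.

With exactly 3 open, each retail store uses its cheapest among the chosen.
{Orton, Norris, Wirral}: #1→Norris 3, #2→Orton 2, #3→Wirral 2, #4→Orton 4, #5→Orton 4. Service cost 15.
{Orton, Irby, Wirral}: service cost 17
{Orton, Kent, Wirral}: service cost 17
Among all 20 size-3 choices, {Orton, Norris, Wirral} is lowest.

Choose Orton, Norris and Wirral; total service cost 15.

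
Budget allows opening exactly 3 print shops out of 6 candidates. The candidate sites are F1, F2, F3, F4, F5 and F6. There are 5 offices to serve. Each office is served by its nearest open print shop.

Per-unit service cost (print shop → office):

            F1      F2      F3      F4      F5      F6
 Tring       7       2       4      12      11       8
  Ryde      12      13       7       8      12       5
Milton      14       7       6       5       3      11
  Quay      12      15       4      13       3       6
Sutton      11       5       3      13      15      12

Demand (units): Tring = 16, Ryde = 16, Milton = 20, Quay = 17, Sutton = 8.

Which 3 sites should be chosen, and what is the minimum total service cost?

With exactly 3 open, each office uses its cheapest among the chosen.
{F2, F5, F6}: Tring→F2 2·16=32, Ryde→F6 5·16=80, Milton→F5 3·20=60, Quay→F5 3·17=51, Sutton→F2 5·8=40. Service cost 263.
{F2, F3, F5}: service cost 279
{F3, F5, F6}: service cost 279
Among all 20 size-3 choices, {F2, F5, F6} is lowest.

Choose F2, F5 and F6; total service cost 263.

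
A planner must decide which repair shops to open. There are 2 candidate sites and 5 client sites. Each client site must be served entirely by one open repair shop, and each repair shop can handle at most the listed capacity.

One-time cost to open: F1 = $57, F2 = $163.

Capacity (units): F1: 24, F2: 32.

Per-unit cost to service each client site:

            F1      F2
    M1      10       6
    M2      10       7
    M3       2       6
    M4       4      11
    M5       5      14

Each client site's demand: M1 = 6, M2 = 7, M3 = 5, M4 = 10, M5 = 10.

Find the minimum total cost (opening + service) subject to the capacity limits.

Minimum total cost: 425

Open {F1, F2}: M1→F2 6·6=36, M2→F2 7·7=49, M3→F2 6·5=30, M4→F1 4·10=40, M5→F1 5·10=50.
Loads: F1 carries 20/24, F2 carries 18/32. Service 205; fixed 220; total 425.
Next best feasible plan costs 475.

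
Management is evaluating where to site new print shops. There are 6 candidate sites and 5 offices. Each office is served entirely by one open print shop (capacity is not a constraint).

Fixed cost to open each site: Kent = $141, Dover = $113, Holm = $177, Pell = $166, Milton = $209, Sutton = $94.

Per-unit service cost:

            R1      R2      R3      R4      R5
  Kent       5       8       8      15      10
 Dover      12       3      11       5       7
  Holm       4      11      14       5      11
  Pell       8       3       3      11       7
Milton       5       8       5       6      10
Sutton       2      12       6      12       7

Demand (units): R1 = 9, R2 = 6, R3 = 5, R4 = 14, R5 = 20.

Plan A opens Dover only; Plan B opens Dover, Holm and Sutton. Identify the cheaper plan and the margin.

Plan A is cheaper by 156.

Plan A: {Dover}: R1→Dover 12·9=108, R2→Dover 3·6=18, R3→Dover 11·5=55, R4→Dover 5·14=70, R5→Dover 7·20=140. Service 391; fixed 113; total 504.
Plan B: {Dover, Holm, Sutton}: R1→Sutton 2·9=18, R2→Dover 3·6=18, R3→Sutton 6·5=30, R4→Dover 5·14=70, R5→Dover 7·20=140. Service 276; fixed 384; total 660.
Difference: |504 − 660| = 156.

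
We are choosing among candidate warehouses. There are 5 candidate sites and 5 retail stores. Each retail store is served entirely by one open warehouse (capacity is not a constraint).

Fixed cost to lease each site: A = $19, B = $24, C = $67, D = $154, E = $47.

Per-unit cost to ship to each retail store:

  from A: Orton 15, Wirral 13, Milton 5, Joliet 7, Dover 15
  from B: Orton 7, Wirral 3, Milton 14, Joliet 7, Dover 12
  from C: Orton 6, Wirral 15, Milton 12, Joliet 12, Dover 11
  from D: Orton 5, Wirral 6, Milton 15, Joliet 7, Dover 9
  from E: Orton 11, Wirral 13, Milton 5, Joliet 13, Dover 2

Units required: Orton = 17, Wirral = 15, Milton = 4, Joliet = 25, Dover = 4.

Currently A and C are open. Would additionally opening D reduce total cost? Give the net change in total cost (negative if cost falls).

Current service cost with {A, C}: 536.
Adding D: each retail store re-picks its cheapest; new service cost 406, saving 130.
Extra fixed cost: 154. Net change = 154 − 130 = 24.
(Totals: 622 → 646.)

No — net change +24 (cost rises by 24).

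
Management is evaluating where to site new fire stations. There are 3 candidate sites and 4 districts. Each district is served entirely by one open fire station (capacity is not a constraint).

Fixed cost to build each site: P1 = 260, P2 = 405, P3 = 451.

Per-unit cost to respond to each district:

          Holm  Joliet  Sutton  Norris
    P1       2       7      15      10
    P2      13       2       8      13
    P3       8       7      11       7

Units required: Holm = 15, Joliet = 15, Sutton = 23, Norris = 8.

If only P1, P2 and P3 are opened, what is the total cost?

Total cost: 1416

Each district is assigned to its cheapest site among the open ones.
{P1, P2, P3}: Holm→P1 2·15=30, Joliet→P2 2·15=30, Sutton→P2 8·23=184, Norris→P3 7·8=56. Service 300; fixed 1116; total 1416.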